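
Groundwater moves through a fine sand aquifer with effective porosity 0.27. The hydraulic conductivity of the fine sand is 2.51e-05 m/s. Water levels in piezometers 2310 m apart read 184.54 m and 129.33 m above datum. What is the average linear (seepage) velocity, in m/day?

Convert K: 2.51e-05 m/s × 86400 = 2.169 m/day.
Hydraulic gradient i = (184.54 − 129.33) / 2310 = 55.21 / 2310 = 0.02390.
Darcy flux q = K · i = 2.169 × 0.02390 = 0.05183 m/day.
Seepage velocity v = q / n_e = 0.05183 / 0.27 = 0.1920 m/day.

0.192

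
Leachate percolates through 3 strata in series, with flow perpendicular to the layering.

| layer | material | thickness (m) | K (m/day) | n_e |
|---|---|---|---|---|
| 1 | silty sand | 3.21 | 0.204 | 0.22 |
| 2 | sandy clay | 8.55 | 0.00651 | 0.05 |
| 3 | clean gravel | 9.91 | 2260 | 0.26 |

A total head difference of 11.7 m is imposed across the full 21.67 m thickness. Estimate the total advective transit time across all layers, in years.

1.15

With flow normal to the layers, continuity requires the same specific discharge q through every layer.
Σ(b_i/K_i) = 3.21/0.204 + 8.55/0.00651 + 9.91/2260 = 1329 d.
q = Δh / Σ(b_i/K_i) = 11.7 / 1329 = 0.008803 m/day.
In each layer the seepage velocity is v_i = q/n_i, so the layer transit time is t_i = b_i·n_i / q:
  layer 1 (silty sand): t_1 = 3.21 × 0.22 / 0.008803 = 80.22 d
  layer 2 (sandy clay): t_2 = 8.55 × 0.05 / 0.008803 = 48.56 d
  layer 3 (clean gravel): t_3 = 9.91 × 0.26 / 0.008803 = 292.7 d
Total t = Σ t_i = 421.5 days = 1.154 years.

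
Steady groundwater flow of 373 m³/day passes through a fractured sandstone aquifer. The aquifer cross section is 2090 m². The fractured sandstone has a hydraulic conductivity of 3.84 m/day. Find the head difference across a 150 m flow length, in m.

6.97

From Q = K·A·i, i = Q / (K·A) = 373 / (3.840 × 2090) = 0.04648.
Head loss Δh = i · L = 0.04648 × 150 = 6.971 m.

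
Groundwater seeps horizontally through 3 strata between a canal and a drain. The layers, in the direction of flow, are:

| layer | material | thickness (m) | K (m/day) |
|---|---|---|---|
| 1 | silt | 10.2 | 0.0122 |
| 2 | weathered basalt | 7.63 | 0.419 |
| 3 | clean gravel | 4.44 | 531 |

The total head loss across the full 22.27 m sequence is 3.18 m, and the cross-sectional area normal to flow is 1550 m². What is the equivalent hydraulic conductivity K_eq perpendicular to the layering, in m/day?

0.0261

Flow is perpendicular to layering, so the layers act in series and the equivalent K is the thickness-weighted harmonic mean.
Total thickness L = 10.2 + 7.63 + 4.44 = 22.27 m.
Σ(b_i/K_i) = 10.2/0.0122 + 7.63/0.419 + 4.44/531 = 854.3 d.
K_eq = L / Σ(b_i/K_i) = 22.27 / 854.3 = 0.02607 m/day.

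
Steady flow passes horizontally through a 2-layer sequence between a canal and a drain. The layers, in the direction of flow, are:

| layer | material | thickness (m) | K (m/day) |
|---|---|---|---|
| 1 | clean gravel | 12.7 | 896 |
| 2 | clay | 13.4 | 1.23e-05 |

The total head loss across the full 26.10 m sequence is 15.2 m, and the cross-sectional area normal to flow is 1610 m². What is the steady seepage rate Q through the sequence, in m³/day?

Flow is perpendicular to layering, so the layers act in series and the equivalent K is the thickness-weighted harmonic mean.
Total thickness L = 12.7 + 13.4 = 26.10 m.
Σ(b_i/K_i) = 12.7/896 + 13.4/1.23e-05 = 1.089e+06 d.
K_eq = L / Σ(b_i/K_i) = 26.10 / 1.089e+06 = 2.396e-05 m/day.
Q = K_eq · A · (Δh/L) = 2.396e-05 × 1610 × (15.2/26.10) = 0.02246 m³/day.

0.0225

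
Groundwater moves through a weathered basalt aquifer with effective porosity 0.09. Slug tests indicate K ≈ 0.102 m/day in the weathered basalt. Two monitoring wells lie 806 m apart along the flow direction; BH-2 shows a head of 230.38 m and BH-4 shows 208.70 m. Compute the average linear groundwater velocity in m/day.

Hydraulic gradient i = (230.38 − 208.70) / 806 = 21.68 / 806 = 0.02690.
Darcy flux q = K · i = 0.1020 × 0.02690 = 0.002744 m/day.
Seepage velocity v = q / n_e = 0.002744 / 0.09 = 0.03048 m/day.

0.0305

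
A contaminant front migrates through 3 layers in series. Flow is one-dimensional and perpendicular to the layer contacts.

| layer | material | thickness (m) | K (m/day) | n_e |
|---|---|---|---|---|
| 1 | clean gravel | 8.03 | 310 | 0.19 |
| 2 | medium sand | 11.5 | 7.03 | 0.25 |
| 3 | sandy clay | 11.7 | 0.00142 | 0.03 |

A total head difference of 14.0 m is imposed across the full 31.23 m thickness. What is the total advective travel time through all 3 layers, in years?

With flow normal to the layers, continuity requires the same specific discharge q through every layer.
Σ(b_i/K_i) = 8.03/310 + 11.5/7.03 + 11.7/0.00142 = 8241 d.
q = Δh / Σ(b_i/K_i) = 14.0 / 8241 = 0.001699 m/day.
In each layer the seepage velocity is v_i = q/n_i, so the layer transit time is t_i = b_i·n_i / q:
  layer 1 (clean gravel): t_1 = 8.03 × 0.19 / 0.001699 = 898.1 d
  layer 2 (medium sand): t_2 = 11.5 × 0.25 / 0.001699 = 1692 d
  layer 3 (sandy clay): t_3 = 11.7 × 0.03 / 0.001699 = 206.6 d
Total t = Σ t_i = 2797 days = 7.658 years.

7.66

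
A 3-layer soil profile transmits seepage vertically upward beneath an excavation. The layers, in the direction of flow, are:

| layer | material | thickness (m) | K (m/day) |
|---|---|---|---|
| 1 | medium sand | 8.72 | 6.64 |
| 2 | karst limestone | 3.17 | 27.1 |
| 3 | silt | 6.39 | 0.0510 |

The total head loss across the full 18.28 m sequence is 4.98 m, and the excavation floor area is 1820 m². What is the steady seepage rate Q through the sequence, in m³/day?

71.5

Flow is perpendicular to layering, so the layers act in series and the equivalent K is the thickness-weighted harmonic mean.
Total thickness L = 8.72 + 3.17 + 6.39 = 18.28 m.
Σ(b_i/K_i) = 8.72/6.64 + 3.17/27.1 + 6.39/0.0510 = 126.7 d.
K_eq = L / Σ(b_i/K_i) = 18.28 / 126.7 = 0.1443 m/day.
Q = K_eq · A · (Δh/L) = 0.1443 × 1820 × (4.98/18.28) = 71.52 m³/day.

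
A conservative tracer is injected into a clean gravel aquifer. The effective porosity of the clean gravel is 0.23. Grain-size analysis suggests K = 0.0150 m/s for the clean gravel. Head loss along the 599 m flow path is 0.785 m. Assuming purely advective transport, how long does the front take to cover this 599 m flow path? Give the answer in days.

Convert K: 0.0150 m/s × 86400 = 1296 m/day.
Hydraulic gradient i = Δh / L = 0.785 / 599 = 0.001311.
Darcy flux q = K · i = 1296 × 0.001311 = 1.698 m/day.
Seepage velocity v = q / n_e = 1.698 / 0.23 = 7.384 m/day.
Travel time t = L / v = 599 / 7.384 = 81.12 days.

81.1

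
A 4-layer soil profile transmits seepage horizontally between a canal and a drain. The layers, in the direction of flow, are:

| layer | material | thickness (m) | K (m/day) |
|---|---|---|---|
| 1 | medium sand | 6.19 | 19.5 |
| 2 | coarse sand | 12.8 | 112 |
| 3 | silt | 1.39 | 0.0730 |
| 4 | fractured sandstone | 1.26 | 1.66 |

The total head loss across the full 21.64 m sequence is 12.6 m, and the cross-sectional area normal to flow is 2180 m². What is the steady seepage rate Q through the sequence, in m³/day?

Flow is perpendicular to layering, so the layers act in series and the equivalent K is the thickness-weighted harmonic mean.
Total thickness L = 6.19 + 12.8 + 1.39 + 1.26 = 21.64 m.
Σ(b_i/K_i) = 6.19/19.5 + 12.8/112 + 1.39/0.0730 + 1.26/1.66 = 20.23 d.
K_eq = L / Σ(b_i/K_i) = 21.64 / 20.23 = 1.070 m/day.
Q = K_eq · A · (Δh/L) = 1.070 × 2180 × (12.6/21.64) = 1358 m³/day.

1360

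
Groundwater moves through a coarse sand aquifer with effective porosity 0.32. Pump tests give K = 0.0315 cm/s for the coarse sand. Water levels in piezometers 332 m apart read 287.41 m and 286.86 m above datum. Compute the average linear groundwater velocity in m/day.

0.141

Convert K: 0.0315 cm/s × 864 = 27.22 m/day.
Hydraulic gradient i = (287.41 − 286.86) / 332 = 0.55 / 332 = 0.001657.
Darcy flux q = K · i = 27.22 × 0.001657 = 0.04509 m/day.
Seepage velocity v = q / n_e = 0.04509 / 0.32 = 0.1409 m/day.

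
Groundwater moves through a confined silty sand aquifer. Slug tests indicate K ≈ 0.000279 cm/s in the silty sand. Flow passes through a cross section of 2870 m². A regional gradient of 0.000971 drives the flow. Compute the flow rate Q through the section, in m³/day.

Convert K: 0.000279 cm/s × 864 = 0.2411 m/day.
Hydraulic gradient i = 0.000971.
Darcy's law: Q = K · A · i = 0.2411 × 2870 × 0.0009710 = 0.6718 m³/day.

0.672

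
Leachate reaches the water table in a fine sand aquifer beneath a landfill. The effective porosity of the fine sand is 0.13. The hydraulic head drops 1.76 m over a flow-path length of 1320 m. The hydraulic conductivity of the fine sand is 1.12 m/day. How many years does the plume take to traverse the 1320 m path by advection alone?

Hydraulic gradient i = Δh / L = 1.76 / 1320 = 0.001333.
Darcy flux q = K · i = 1.120 × 0.001333 = 0.001493 m/day.
Seepage velocity v = q / n_e = 0.001493 / 0.13 = 0.01149 m/day.
Travel time t = L / v = 1320 / 0.01149 = 1.149e+05 days = 314.6 years.

315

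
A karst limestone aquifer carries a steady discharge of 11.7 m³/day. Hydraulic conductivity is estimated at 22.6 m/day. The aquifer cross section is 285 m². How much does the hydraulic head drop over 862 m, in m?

1.57

From Q = K·A·i, i = Q / (K·A) = 11.7 / (22.60 × 285.0) = 0.001816.
Head loss Δh = i · L = 0.001816 × 862 = 1.566 m.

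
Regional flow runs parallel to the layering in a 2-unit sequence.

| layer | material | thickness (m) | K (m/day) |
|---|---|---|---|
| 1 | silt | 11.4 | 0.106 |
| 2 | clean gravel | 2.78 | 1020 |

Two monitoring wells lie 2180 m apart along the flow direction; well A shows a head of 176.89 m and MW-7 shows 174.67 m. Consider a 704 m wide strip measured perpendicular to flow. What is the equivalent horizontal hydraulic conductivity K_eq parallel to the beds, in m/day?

200

Flow is parallel to layering, so each bed carries its own Darcy discharge and the transmissivities add.
Σ(K_i·b_i) = 0.106×11.4 + 1020×2.78 = 2837 m²/day.
Total thickness b = 14.18 m, so K_eq = Σ(K_i·b_i)/b = 200.1 m/day.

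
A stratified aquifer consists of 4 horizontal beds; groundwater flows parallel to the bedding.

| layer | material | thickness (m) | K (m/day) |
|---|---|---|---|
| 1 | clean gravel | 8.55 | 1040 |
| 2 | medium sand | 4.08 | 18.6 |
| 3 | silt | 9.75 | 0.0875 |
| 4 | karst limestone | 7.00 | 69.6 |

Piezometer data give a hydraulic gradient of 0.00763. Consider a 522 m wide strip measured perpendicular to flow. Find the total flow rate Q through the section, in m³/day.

Flow is parallel to layering, so each bed carries its own Darcy discharge and the transmissivities add.
Σ(K_i·b_i) = 1040×8.55 + 18.6×4.08 + 0.0875×9.75 + 69.6×7.00 = 9456 m²/day.
Hydraulic gradient i = 0.00763.
Q = Σ(K_i·b_i) · W · i = 9456 × 522 × 0.007630 = 37662 m³/day.

37700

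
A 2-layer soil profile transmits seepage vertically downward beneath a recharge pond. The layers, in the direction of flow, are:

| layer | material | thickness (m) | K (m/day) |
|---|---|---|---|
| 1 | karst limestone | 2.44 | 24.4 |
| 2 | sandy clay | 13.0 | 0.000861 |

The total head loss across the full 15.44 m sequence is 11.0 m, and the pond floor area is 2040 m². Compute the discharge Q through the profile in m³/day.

1.49

Flow is perpendicular to layering, so the layers act in series and the equivalent K is the thickness-weighted harmonic mean.
Total thickness L = 2.44 + 13.0 = 15.44 m.
Σ(b_i/K_i) = 2.44/24.4 + 13.0/0.000861 = 15099 d.
K_eq = L / Σ(b_i/K_i) = 15.44 / 15099 = 0.001023 m/day.
Q = K_eq · A · (Δh/L) = 0.001023 × 2040 × (11.0/15.44) = 1.486 m³/day.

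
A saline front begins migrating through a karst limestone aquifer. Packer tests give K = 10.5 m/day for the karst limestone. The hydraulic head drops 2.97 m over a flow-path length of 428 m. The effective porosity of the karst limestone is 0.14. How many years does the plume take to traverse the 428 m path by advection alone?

2.25

Hydraulic gradient i = Δh / L = 2.97 / 428 = 0.006939.
Darcy flux q = K · i = 10.50 × 0.006939 = 0.07286 m/day.
Seepage velocity v = q / n_e = 0.07286 / 0.14 = 0.5204 m/day.
Travel time t = L / v = 428 / 0.5204 = 822.4 days = 2.252 years.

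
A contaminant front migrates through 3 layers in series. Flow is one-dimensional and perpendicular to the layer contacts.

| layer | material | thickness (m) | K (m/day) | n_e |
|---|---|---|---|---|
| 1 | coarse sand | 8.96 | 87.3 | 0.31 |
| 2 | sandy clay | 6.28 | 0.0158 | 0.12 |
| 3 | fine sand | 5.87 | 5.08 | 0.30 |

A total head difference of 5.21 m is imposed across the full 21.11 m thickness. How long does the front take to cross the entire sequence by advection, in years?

With flow normal to the layers, continuity requires the same specific discharge q through every layer.
Σ(b_i/K_i) = 8.96/87.3 + 6.28/0.0158 + 5.87/5.08 = 398.7 d.
q = Δh / Σ(b_i/K_i) = 5.21 / 398.7 = 0.01307 m/day.
In each layer the seepage velocity is v_i = q/n_i, so the layer transit time is t_i = b_i·n_i / q:
  layer 1 (coarse sand): t_1 = 8.96 × 0.31 / 0.01307 = 212.6 d
  layer 2 (sandy clay): t_2 = 6.28 × 0.12 / 0.01307 = 57.67 d
  layer 3 (fine sand): t_3 = 5.87 × 0.30 / 0.01307 = 134.8 d
Total t = Σ t_i = 405.0 days = 1.109 years.

1.11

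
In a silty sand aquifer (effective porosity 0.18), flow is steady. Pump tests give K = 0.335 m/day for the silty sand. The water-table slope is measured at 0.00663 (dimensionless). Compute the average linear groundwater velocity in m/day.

Hydraulic gradient i = 0.00663.
Darcy flux q = K · i = 0.3350 × 0.006630 = 0.002221 m/day.
Seepage velocity v = q / n_e = 0.002221 / 0.18 = 0.01234 m/day.

0.0123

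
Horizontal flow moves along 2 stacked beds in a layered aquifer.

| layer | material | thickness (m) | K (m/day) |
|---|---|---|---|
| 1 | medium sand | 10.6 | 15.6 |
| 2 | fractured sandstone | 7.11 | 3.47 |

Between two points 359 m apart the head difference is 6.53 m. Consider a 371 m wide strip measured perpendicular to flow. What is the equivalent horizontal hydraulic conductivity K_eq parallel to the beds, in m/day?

Flow is parallel to layering, so each bed carries its own Darcy discharge and the transmissivities add.
Σ(K_i·b_i) = 15.6×10.6 + 3.47×7.11 = 190.0 m²/day.
Total thickness b = 17.71 m, so K_eq = Σ(K_i·b_i)/b = 10.73 m/day.

10.7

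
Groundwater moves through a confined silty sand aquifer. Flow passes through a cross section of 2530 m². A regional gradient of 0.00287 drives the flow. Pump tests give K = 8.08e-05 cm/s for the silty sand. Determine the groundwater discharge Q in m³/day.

Convert K: 8.08e-05 cm/s × 864 = 0.06981 m/day.
Hydraulic gradient i = 0.00287.
Darcy's law: Q = K · A · i = 0.06981 × 2530 × 0.002870 = 0.5069 m³/day.

0.507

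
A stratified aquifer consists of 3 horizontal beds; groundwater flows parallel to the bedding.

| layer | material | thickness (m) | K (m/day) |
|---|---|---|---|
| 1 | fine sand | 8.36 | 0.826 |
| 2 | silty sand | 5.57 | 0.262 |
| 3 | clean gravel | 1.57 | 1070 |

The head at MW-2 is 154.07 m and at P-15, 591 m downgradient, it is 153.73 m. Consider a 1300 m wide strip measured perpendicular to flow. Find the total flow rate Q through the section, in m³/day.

1260

Flow is parallel to layering, so each bed carries its own Darcy discharge and the transmissivities add.
Σ(K_i·b_i) = 0.826×8.36 + 0.262×5.57 + 1070×1.57 = 1688 m²/day.
Hydraulic gradient i = (154.07 − 153.73) / 591 = 0.34 / 591 = 0.0005753.
Q = Σ(K_i·b_i) · W · i = 1688 × 1300 × 0.0005753 = 1263 m³/day.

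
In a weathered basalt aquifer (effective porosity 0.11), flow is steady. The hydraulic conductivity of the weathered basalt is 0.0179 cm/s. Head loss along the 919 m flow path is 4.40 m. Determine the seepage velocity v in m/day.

Convert K: 0.0179 cm/s × 864 = 15.47 m/day.
Hydraulic gradient i = Δh / L = 4.40 / 919 = 0.004788.
Darcy flux q = K · i = 15.47 × 0.004788 = 0.07405 m/day.
Seepage velocity v = q / n_e = 0.07405 / 0.11 = 0.6731 m/day.

0.673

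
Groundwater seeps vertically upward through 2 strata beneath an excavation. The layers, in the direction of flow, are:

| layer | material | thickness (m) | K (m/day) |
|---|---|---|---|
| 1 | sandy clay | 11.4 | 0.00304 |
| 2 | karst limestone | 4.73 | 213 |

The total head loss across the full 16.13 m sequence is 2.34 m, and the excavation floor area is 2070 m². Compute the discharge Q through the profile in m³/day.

1.29

Flow is perpendicular to layering, so the layers act in series and the equivalent K is the thickness-weighted harmonic mean.
Total thickness L = 11.4 + 4.73 = 16.13 m.
Σ(b_i/K_i) = 11.4/0.00304 + 4.73/213 = 3750 d.
K_eq = L / Σ(b_i/K_i) = 16.13 / 3750 = 0.004301 m/day.
Q = K_eq · A · (Δh/L) = 0.004301 × 2070 × (2.34/16.13) = 1.292 m³/day.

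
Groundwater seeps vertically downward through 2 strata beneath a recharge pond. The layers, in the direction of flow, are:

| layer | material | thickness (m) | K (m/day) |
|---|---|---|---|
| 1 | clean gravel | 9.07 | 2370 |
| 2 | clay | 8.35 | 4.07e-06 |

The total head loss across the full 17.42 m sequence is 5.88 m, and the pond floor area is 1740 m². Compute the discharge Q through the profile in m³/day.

0.00499

Flow is perpendicular to layering, so the layers act in series and the equivalent K is the thickness-weighted harmonic mean.
Total thickness L = 9.07 + 8.35 = 17.42 m.
Σ(b_i/K_i) = 9.07/2370 + 8.35/4.07e-06 = 2.052e+06 d.
K_eq = L / Σ(b_i/K_i) = 17.42 / 2.052e+06 = 8.491e-06 m/day.
Q = K_eq · A · (Δh/L) = 8.491e-06 × 1740 × (5.88/17.42) = 0.004987 m³/day.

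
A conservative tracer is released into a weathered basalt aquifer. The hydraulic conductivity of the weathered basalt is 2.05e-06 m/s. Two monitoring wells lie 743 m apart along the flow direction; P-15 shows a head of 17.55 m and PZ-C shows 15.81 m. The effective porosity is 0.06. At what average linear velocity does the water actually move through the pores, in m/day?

0.00691

Convert K: 2.05e-06 m/s × 86400 = 0.1771 m/day.
Hydraulic gradient i = (17.55 − 15.81) / 743 = 1.74 / 743 = 0.002342.
Darcy flux q = K · i = 0.1771 × 0.002342 = 0.0004148 m/day.
Seepage velocity v = q / n_e = 0.0004148 / 0.06 = 0.006913 m/day.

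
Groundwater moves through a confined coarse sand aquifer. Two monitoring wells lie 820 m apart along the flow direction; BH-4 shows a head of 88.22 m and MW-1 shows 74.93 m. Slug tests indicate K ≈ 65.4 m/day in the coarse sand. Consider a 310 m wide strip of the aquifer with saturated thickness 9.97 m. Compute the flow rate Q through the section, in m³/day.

Cross-sectional area A = 310 × 9.97 = 3091 m².
Hydraulic gradient i = (88.22 − 74.93) / 820 = 13.29 / 820 = 0.01621.
Darcy's law: Q = K · A · i = 65.40 × 3091 × 0.01621 = 3276 m³/day.

3280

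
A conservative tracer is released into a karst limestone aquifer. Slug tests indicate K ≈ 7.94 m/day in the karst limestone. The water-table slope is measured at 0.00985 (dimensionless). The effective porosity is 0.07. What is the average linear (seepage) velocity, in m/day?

1.12

Hydraulic gradient i = 0.00985.
Darcy flux q = K · i = 7.940 × 0.009850 = 0.07821 m/day.
Seepage velocity v = q / n_e = 0.07821 / 0.07 = 1.117 m/day.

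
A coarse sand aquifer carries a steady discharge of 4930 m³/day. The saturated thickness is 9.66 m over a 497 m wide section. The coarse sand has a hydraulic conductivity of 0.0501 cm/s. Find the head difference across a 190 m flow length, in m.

Convert K: 0.0501 cm/s × 864 = 43.29 m/day.
Cross-sectional area A = 497 × 9.66 = 4801 m².
From Q = K·A·i, i = Q / (K·A) = 4930 / (43.29 × 4801) = 0.02372.
Head loss Δh = i · L = 0.02372 × 190 = 4.507 m.

4.51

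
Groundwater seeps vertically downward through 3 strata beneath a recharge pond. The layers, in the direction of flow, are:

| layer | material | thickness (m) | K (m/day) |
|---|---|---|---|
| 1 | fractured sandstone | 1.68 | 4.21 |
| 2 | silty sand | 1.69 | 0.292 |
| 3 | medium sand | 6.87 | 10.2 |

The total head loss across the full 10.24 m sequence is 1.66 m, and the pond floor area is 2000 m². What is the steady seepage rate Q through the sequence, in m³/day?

Flow is perpendicular to layering, so the layers act in series and the equivalent K is the thickness-weighted harmonic mean.
Total thickness L = 1.68 + 1.69 + 6.87 = 10.24 m.
Σ(b_i/K_i) = 1.68/4.21 + 1.69/0.292 + 6.87/10.2 = 6.860 d.
K_eq = L / Σ(b_i/K_i) = 10.24 / 6.860 = 1.493 m/day.
Q = K_eq · A · (Δh/L) = 1.493 × 2000 × (1.66/10.24) = 483.9 m³/day.

484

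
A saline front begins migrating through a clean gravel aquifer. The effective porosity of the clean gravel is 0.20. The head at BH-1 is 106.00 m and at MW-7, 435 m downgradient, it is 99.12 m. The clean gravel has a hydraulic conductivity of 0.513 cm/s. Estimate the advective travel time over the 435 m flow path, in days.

12.4

Convert K: 0.513 cm/s × 864 = 443.2 m/day.
Hydraulic gradient i = (106.00 − 99.12) / 435 = 6.88 / 435 = 0.01582.
Darcy flux q = K · i = 443.2 × 0.01582 = 7.010 m/day.
Seepage velocity v = q / n_e = 7.010 / 0.20 = 35.05 m/day.
Travel time t = L / v = 435 / 35.05 = 12.41 days.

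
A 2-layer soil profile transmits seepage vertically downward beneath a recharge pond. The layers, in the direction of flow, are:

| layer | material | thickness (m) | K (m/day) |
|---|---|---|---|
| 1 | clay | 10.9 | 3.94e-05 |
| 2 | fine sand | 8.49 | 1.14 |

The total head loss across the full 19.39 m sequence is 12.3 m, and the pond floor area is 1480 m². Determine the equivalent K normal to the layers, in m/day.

7.01e-05

Flow is perpendicular to layering, so the layers act in series and the equivalent K is the thickness-weighted harmonic mean.
Total thickness L = 10.9 + 8.49 = 19.39 m.
Σ(b_i/K_i) = 10.9/3.94e-05 + 8.49/1.14 = 2.767e+05 d.
K_eq = L / Σ(b_i/K_i) = 19.39 / 2.767e+05 = 7.009e-05 m/day.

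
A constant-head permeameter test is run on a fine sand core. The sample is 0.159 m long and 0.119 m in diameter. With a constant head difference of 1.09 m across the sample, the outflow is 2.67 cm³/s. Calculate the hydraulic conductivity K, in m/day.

Cross-sectional area A = π·(d/2)² = π × (0.119/2)² = 0.01112 m².
Convert discharge: 2.67 cm³/s = 2.670e-06 m³/s.
Darcy's law rearranged: K = Q·L / (A·Δh) = 2.670e-06 × 0.159 / (0.01112 × 1.09) = 3.502e-05 m/s = 3.026 m/day.

3.03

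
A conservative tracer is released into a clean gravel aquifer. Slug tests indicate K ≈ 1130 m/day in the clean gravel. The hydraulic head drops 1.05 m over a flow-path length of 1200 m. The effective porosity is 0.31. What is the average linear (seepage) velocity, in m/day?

3.19

Hydraulic gradient i = Δh / L = 1.05 / 1200 = 0.0008750.
Darcy flux q = K · i = 1130 × 0.0008750 = 0.9888 m/day.
Seepage velocity v = q / n_e = 0.9888 / 0.31 = 3.190 m/day.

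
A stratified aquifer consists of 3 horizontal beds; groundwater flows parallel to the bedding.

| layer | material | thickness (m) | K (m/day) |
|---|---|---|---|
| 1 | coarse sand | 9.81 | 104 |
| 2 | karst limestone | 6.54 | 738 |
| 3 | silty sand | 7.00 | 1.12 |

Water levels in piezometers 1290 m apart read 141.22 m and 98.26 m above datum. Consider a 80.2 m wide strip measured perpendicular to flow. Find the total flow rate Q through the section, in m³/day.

15600

Flow is parallel to layering, so each bed carries its own Darcy discharge and the transmissivities add.
Σ(K_i·b_i) = 104×9.81 + 738×6.54 + 1.12×7.00 = 5855 m²/day.
Hydraulic gradient i = (141.22 − 98.26) / 1290 = 42.96 / 1290 = 0.03330.
Q = Σ(K_i·b_i) · W · i = 5855 × 80.2 × 0.03330 = 15637 m³/day.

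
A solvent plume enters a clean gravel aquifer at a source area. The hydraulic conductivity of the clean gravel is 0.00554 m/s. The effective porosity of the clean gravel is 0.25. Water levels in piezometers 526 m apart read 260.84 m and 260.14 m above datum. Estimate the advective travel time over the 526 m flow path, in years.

Convert K: 0.00554 m/s × 86400 = 478.7 m/day.
Hydraulic gradient i = (260.84 − 260.14) / 526 = 0.7 / 526 = 0.001331.
Darcy flux q = K · i = 478.7 × 0.001331 = 0.6370 m/day.
Seepage velocity v = q / n_e = 0.6370 / 0.25 = 2.548 m/day.
Travel time t = L / v = 526 / 2.548 = 206.4 days = 0.5652 years.

0.565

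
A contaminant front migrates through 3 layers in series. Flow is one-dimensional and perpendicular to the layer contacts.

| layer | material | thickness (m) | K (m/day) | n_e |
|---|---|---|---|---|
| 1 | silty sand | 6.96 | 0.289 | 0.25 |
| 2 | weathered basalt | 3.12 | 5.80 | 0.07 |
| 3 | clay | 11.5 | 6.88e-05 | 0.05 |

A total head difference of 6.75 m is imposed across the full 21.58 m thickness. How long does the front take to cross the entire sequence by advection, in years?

172

With flow normal to the layers, continuity requires the same specific discharge q through every layer.
Σ(b_i/K_i) = 6.96/0.289 + 3.12/5.80 + 11.5/6.88e-05 = 1.672e+05 d.
q = Δh / Σ(b_i/K_i) = 6.75 / 1.672e+05 = 4.038e-05 m/day.
In each layer the seepage velocity is v_i = q/n_i, so the layer transit time is t_i = b_i·n_i / q:
  layer 1 (silty sand): t_1 = 6.96 × 0.25 / 4.038e-05 = 43094 d
  layer 2 (weathered basalt): t_2 = 3.12 × 0.07 / 4.038e-05 = 5409 d
  layer 3 (clay): t_3 = 11.5 × 0.05 / 4.038e-05 = 14241 d
Total t = Σ t_i = 62744 days = 171.8 years.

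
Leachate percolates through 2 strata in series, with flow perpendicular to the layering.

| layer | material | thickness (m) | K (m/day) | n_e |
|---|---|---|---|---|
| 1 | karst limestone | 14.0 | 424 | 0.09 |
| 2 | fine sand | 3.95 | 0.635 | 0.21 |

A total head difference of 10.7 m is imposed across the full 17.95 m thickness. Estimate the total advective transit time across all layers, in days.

1.22

With flow normal to the layers, continuity requires the same specific discharge q through every layer.
Σ(b_i/K_i) = 14.0/424 + 3.95/0.635 = 6.253 d.
q = Δh / Σ(b_i/K_i) = 10.7 / 6.253 = 1.711 m/day.
In each layer the seepage velocity is v_i = q/n_i, so the layer transit time is t_i = b_i·n_i / q:
  layer 1 (karst limestone): t_1 = 14.0 × 0.09 / 1.711 = 0.7364 d
  layer 2 (fine sand): t_2 = 3.95 × 0.21 / 1.711 = 0.4848 d
Total t = Σ t_i = 1.221 days.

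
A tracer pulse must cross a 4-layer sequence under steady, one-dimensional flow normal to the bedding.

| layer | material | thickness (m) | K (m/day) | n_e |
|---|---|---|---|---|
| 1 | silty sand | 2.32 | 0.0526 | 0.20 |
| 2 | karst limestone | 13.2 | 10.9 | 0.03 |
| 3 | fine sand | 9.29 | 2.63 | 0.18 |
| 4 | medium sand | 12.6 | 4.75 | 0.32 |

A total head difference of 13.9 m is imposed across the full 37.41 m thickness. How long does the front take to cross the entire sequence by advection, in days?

24.3

With flow normal to the layers, continuity requires the same specific discharge q through every layer.
Σ(b_i/K_i) = 2.32/0.0526 + 13.2/10.9 + 9.29/2.63 + 12.6/4.75 = 51.50 d.
q = Δh / Σ(b_i/K_i) = 13.9 / 51.50 = 0.2699 m/day.
In each layer the seepage velocity is v_i = q/n_i, so the layer transit time is t_i = b_i·n_i / q:
  layer 1 (silty sand): t_1 = 2.32 × 0.20 / 0.2699 = 1.719 d
  layer 2 (karst limestone): t_2 = 13.2 × 0.03 / 0.2699 = 1.467 d
  layer 3 (fine sand): t_3 = 9.29 × 0.18 / 0.2699 = 6.196 d
  layer 4 (medium sand): t_4 = 12.6 × 0.32 / 0.2699 = 14.94 d
Total t = Σ t_i = 24.32 days.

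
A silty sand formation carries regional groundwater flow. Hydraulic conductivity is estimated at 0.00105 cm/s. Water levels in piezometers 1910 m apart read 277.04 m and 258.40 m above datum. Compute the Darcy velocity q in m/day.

0.00885

Convert K: 0.00105 cm/s × 864 = 0.9072 m/day.
Hydraulic gradient i = (277.04 − 258.40) / 1910 = 18.64 / 1910 = 0.009759.
Specific discharge q = K · i = 0.9072 × 0.009759 = 0.008854 m/day.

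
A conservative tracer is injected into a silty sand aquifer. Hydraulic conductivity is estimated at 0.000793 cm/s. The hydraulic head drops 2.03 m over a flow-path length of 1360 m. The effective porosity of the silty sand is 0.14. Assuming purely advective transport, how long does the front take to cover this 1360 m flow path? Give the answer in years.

Convert K: 0.000793 cm/s × 864 = 0.6852 m/day.
Hydraulic gradient i = Δh / L = 2.03 / 1360 = 0.001493.
Darcy flux q = K · i = 0.6852 × 0.001493 = 0.001023 m/day.
Seepage velocity v = q / n_e = 0.001023 / 0.14 = 0.007305 m/day.
Travel time t = L / v = 1360 / 0.007305 = 1.862e+05 days = 509.7 years.

510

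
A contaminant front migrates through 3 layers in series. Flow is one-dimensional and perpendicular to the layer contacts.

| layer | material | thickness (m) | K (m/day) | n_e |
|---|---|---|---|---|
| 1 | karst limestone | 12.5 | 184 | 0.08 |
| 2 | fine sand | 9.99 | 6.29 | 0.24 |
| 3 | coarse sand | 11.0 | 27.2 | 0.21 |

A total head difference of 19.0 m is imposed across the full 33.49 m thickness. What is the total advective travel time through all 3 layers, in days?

0.619

With flow normal to the layers, continuity requires the same specific discharge q through every layer.
Σ(b_i/K_i) = 12.5/184 + 9.99/6.29 + 11.0/27.2 = 2.061 d.
q = Δh / Σ(b_i/K_i) = 19.0 / 2.061 = 9.221 m/day.
In each layer the seepage velocity is v_i = q/n_i, so the layer transit time is t_i = b_i·n_i / q:
  layer 1 (karst limestone): t_1 = 12.5 × 0.08 / 9.221 = 0.1085 d
  layer 2 (fine sand): t_2 = 9.99 × 0.24 / 9.221 = 0.2600 d
  layer 3 (coarse sand): t_3 = 11.0 × 0.21 / 9.221 = 0.2505 d
Total t = Σ t_i = 0.6190 days.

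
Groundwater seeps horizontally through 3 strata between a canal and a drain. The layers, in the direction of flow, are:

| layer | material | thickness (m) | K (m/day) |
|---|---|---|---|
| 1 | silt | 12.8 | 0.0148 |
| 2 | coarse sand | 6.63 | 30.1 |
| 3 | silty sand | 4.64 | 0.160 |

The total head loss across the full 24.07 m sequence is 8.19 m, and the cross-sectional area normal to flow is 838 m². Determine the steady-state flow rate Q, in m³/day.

Flow is perpendicular to layering, so the layers act in series and the equivalent K is the thickness-weighted harmonic mean.
Total thickness L = 12.8 + 6.63 + 4.64 = 24.07 m.
Σ(b_i/K_i) = 12.8/0.0148 + 6.63/30.1 + 4.64/0.160 = 894.1 d.
K_eq = L / Σ(b_i/K_i) = 24.07 / 894.1 = 0.02692 m/day.
Q = K_eq · A · (Δh/L) = 0.02692 × 838 × (8.19/24.07) = 7.676 m³/day.

7.68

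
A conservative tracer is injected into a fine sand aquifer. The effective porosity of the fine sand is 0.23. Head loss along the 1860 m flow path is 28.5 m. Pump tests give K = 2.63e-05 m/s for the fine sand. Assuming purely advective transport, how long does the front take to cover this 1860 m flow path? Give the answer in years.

33.6

Convert K: 2.63e-05 m/s × 86400 = 2.272 m/day.
Hydraulic gradient i = Δh / L = 28.5 / 1860 = 0.01532.
Darcy flux q = K · i = 2.272 × 0.01532 = 0.03482 m/day.
Seepage velocity v = q / n_e = 0.03482 / 0.23 = 0.1514 m/day.
Travel time t = L / v = 1860 / 0.1514 = 12287 days = 33.64 years.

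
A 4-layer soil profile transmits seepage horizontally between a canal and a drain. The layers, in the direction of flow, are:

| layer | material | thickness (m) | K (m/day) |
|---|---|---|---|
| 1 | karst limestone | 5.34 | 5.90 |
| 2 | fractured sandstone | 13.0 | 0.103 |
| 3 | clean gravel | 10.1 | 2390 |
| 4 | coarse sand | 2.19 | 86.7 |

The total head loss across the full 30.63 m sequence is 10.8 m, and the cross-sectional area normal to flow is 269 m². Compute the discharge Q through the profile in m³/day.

Flow is perpendicular to layering, so the layers act in series and the equivalent K is the thickness-weighted harmonic mean.
Total thickness L = 5.34 + 13.0 + 10.1 + 2.19 = 30.63 m.
Σ(b_i/K_i) = 5.34/5.90 + 13.0/0.103 + 10.1/2390 + 2.19/86.7 = 127.1 d.
K_eq = L / Σ(b_i/K_i) = 30.63 / 127.1 = 0.2409 m/day.
Q = K_eq · A · (Δh/L) = 0.2409 × 269 × (10.8/30.63) = 22.85 m³/day.

22.8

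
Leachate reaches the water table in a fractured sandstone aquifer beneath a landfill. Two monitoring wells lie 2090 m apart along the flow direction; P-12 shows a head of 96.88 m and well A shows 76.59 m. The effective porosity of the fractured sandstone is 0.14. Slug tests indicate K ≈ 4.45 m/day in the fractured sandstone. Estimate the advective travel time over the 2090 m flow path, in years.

Hydraulic gradient i = (96.88 − 76.59) / 2090 = 20.29 / 2090 = 0.009708.
Darcy flux q = K · i = 4.450 × 0.009708 = 0.04320 m/day.
Seepage velocity v = q / n_e = 0.04320 / 0.14 = 0.3086 m/day.
Travel time t = L / v = 2090 / 0.3086 = 6773 days = 18.54 years.

18.5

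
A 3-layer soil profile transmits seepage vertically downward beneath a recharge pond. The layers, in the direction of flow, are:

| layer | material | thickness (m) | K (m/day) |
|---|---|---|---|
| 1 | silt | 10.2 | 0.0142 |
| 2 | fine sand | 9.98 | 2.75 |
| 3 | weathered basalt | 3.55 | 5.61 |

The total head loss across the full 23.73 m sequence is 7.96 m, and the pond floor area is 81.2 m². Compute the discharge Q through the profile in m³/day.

0.895

Flow is perpendicular to layering, so the layers act in series and the equivalent K is the thickness-weighted harmonic mean.
Total thickness L = 10.2 + 9.98 + 3.55 = 23.73 m.
Σ(b_i/K_i) = 10.2/0.0142 + 9.98/2.75 + 3.55/5.61 = 722.6 d.
K_eq = L / Σ(b_i/K_i) = 23.73 / 722.6 = 0.03284 m/day.
Q = K_eq · A · (Δh/L) = 0.03284 × 81.2 × (7.96/23.73) = 0.8945 m³/day.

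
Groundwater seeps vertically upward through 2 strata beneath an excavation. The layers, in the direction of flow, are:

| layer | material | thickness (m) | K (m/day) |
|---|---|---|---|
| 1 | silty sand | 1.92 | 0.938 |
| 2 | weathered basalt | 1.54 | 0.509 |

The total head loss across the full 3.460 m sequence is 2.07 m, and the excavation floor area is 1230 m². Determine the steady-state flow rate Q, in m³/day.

502

Flow is perpendicular to layering, so the layers act in series and the equivalent K is the thickness-weighted harmonic mean.
Total thickness L = 1.92 + 1.54 = 3.460 m.
Σ(b_i/K_i) = 1.92/0.938 + 1.54/0.509 = 5.072 d.
K_eq = L / Σ(b_i/K_i) = 3.460 / 5.072 = 0.6821 m/day.
Q = K_eq · A · (Δh/L) = 0.6821 × 1230 × (2.07/3.460) = 501.9 m³/day.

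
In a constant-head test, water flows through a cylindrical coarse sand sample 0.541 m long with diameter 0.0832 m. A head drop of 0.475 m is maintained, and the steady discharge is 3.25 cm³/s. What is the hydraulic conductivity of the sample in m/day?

Cross-sectional area A = π·(d/2)² = π × (0.0832/2)² = 0.005437 m².
Convert discharge: 3.25 cm³/s = 3.250e-06 m³/s.
Darcy's law rearranged: K = Q·L / (A·Δh) = 3.250e-06 × 0.541 / (0.005437 × 0.475) = 0.0006808 m/s = 58.83 m/day.

58.8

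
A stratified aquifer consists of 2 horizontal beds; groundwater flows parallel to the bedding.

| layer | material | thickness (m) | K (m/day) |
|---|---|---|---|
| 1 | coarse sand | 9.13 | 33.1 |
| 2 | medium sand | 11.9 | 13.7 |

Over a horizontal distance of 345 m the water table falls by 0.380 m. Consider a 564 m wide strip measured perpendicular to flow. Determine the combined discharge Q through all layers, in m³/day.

289

Flow is parallel to layering, so each bed carries its own Darcy discharge and the transmissivities add.
Σ(K_i·b_i) = 33.1×9.13 + 13.7×11.9 = 465.2 m²/day.
Hydraulic gradient i = Δh / L = 0.380 / 345 = 0.001101.
Q = Σ(K_i·b_i) · W · i = 465.2 × 564 × 0.001101 = 289.0 m³/day.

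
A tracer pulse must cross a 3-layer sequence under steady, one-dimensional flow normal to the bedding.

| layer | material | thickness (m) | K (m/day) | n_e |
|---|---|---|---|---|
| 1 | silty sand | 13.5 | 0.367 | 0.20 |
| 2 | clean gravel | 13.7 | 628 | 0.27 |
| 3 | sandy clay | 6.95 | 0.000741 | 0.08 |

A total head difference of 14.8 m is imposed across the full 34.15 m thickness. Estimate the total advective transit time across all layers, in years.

With flow normal to the layers, continuity requires the same specific discharge q through every layer.
Σ(b_i/K_i) = 13.5/0.367 + 13.7/628 + 6.95/0.000741 = 9416 d.
q = Δh / Σ(b_i/K_i) = 14.8 / 9416 = 0.001572 m/day.
In each layer the seepage velocity is v_i = q/n_i, so the layer transit time is t_i = b_i·n_i / q:
  layer 1 (silty sand): t_1 = 13.5 × 0.20 / 0.001572 = 1718 d
  layer 2 (clean gravel): t_2 = 13.7 × 0.27 / 0.001572 = 2353 d
  layer 3 (sandy clay): t_3 = 6.95 × 0.08 / 0.001572 = 353.7 d
Total t = Σ t_i = 4425 days = 12.11 years.

12.1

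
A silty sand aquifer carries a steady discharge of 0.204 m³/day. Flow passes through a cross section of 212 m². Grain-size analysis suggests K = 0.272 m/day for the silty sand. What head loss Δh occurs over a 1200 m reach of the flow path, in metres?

4.25

From Q = K·A·i, i = Q / (K·A) = 0.204 / (0.2720 × 212.0) = 0.003538.
Head loss Δh = i · L = 0.003538 × 1200 = 4.245 m.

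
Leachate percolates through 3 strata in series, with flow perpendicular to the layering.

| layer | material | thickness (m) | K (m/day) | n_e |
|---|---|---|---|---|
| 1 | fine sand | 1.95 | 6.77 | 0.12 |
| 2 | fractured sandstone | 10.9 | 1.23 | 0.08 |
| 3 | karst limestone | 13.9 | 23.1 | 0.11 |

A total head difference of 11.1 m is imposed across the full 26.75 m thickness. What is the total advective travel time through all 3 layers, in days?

With flow normal to the layers, continuity requires the same specific discharge q through every layer.
Σ(b_i/K_i) = 1.95/6.77 + 10.9/1.23 + 13.9/23.1 = 9.752 d.
q = Δh / Σ(b_i/K_i) = 11.1 / 9.752 = 1.138 m/day.
In each layer the seepage velocity is v_i = q/n_i, so the layer transit time is t_i = b_i·n_i / q:
  layer 1 (fine sand): t_1 = 1.95 × 0.12 / 1.138 = 0.2056 d
  layer 2 (fractured sandstone): t_2 = 10.9 × 0.08 / 1.138 = 0.7661 d
  layer 3 (karst limestone): t_3 = 13.9 × 0.11 / 1.138 = 1.343 d
Total t = Σ t_i = 2.315 days.

2.31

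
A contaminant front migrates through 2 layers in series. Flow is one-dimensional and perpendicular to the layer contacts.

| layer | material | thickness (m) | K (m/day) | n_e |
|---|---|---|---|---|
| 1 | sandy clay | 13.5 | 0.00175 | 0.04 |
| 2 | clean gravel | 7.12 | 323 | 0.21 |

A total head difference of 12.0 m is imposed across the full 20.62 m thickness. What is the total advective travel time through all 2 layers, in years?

3.58

With flow normal to the layers, continuity requires the same specific discharge q through every layer.
Σ(b_i/K_i) = 13.5/0.00175 + 7.12/323 = 7714 d.
q = Δh / Σ(b_i/K_i) = 12.0 / 7714 = 0.001556 m/day.
In each layer the seepage velocity is v_i = q/n_i, so the layer transit time is t_i = b_i·n_i / q:
  layer 1 (sandy clay): t_1 = 13.5 × 0.04 / 0.001556 = 347.1 d
  layer 2 (clean gravel): t_2 = 7.12 × 0.21 / 0.001556 = 961.2 d
Total t = Σ t_i = 1308 days = 3.582 years.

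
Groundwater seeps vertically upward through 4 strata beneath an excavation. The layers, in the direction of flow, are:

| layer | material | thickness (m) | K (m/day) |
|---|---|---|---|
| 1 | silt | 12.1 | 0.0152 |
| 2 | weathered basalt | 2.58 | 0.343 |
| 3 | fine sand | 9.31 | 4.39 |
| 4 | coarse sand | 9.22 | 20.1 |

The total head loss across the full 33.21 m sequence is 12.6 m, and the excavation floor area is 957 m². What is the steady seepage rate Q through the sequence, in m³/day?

15.0

Flow is perpendicular to layering, so the layers act in series and the equivalent K is the thickness-weighted harmonic mean.
Total thickness L = 12.1 + 2.58 + 9.31 + 9.22 = 33.21 m.
Σ(b_i/K_i) = 12.1/0.0152 + 2.58/0.343 + 9.31/4.39 + 9.22/20.1 = 806.2 d.
K_eq = L / Σ(b_i/K_i) = 33.21 / 806.2 = 0.04120 m/day.
Q = K_eq · A · (Δh/L) = 0.04120 × 957 × (12.6/33.21) = 14.96 m³/day.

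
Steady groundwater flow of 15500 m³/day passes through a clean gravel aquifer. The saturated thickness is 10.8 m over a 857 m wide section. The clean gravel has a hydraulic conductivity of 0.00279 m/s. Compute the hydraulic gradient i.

0.00695

Convert K: 0.00279 m/s × 86400 = 241.1 m/day.
Cross-sectional area A = 857 × 10.8 = 9256 m².
From Q = K·A·i, i = Q / (K·A) = 15500 / (241.1 × 9256) = 0.006947.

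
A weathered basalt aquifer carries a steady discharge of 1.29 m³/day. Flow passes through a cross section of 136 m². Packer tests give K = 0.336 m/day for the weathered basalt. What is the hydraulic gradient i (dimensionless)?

0.0282

From Q = K·A·i, i = Q / (K·A) = 1.29 / (0.3360 × 136.0) = 0.02823.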